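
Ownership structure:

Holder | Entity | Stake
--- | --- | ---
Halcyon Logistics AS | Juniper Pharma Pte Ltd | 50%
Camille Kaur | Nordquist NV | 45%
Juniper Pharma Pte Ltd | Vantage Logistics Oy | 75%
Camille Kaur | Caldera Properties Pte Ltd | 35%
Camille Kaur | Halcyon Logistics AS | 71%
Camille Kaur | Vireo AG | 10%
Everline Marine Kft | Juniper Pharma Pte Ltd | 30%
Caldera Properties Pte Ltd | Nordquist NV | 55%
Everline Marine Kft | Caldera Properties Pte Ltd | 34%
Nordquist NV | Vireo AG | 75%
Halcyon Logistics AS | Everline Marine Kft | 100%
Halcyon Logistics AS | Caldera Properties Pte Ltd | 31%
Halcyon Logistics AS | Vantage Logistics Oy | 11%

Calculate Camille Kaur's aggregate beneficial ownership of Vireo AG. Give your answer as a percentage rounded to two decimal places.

Camille reaches Vireo along 5 paths.
Via Nordquist: 45% × 75% = 33.75%.
Via Halcyon → Everline → Caldera → Nordquist: 71% × 100% × 34% × 55% × 75% = 9.95775%.
Via Caldera → Nordquist: 35% × 55% × 75% = 14.4375%.
Via Halcyon → Caldera → Nordquist: 71% × 31% × 55% × 75% = 9.079125%.
Direct stake: 10% = 10%.
Total: 33.75% + 9.95775% + 14.4375% + 9.079125% + 10% = 77.224375%.
Rounded: 77.22%.

77.22%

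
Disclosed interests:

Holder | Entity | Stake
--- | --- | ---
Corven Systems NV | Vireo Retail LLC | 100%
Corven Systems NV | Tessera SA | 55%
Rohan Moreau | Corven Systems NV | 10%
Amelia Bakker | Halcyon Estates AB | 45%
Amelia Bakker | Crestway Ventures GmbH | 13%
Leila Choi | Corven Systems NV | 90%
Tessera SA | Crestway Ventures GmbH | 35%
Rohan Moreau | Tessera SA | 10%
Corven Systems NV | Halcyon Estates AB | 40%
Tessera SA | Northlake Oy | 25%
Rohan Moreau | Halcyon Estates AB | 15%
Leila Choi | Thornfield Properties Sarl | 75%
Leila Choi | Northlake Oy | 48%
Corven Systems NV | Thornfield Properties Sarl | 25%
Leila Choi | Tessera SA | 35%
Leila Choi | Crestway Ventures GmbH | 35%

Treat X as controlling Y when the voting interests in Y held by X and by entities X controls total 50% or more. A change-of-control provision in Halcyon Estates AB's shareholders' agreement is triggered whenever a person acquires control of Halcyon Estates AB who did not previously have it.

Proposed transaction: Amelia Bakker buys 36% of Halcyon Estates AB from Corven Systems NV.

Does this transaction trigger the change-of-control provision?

The purchase adds only to Amelia's holdings (Corven's stake shrinks), so Amelia is the only person who could newly come to control Halcyon.
Amelia's largest direct stake is 45% in Halcyon, which does not meet the threshold, so Amelia controls no company.
In Halcyon, Amelia's side holds only 45%, not ≥ 50%.
So before the transaction, Amelia does not control Halcyon.
After the purchase, Amelia's direct stake in Halcyon rises to 45% + 36% = 81%, and Corven's stake falls to 4%.
Amelia holds 81% of Halcyon, so Amelia controls Halcyon.
Amelia did not control Halcyon before and does after, so the clause is triggered.

Yes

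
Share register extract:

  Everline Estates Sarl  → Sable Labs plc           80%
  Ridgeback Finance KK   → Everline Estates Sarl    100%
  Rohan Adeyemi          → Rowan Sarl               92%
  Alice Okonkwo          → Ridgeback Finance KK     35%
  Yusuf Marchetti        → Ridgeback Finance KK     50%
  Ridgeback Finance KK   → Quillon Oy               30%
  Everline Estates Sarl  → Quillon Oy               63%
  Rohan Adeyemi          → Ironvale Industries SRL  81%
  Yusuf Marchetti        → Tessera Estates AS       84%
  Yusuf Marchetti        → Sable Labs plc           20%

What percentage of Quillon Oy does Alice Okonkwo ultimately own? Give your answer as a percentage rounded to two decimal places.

Alice reaches Quillon along 2 paths.
Via Ridgeback → Everline: 35% × 100% × 63% = 22.05%.
Via Ridgeback: 35% × 30% = 10.5%.
Total: 22.05% + 10.5% = 32.55%.

32.55%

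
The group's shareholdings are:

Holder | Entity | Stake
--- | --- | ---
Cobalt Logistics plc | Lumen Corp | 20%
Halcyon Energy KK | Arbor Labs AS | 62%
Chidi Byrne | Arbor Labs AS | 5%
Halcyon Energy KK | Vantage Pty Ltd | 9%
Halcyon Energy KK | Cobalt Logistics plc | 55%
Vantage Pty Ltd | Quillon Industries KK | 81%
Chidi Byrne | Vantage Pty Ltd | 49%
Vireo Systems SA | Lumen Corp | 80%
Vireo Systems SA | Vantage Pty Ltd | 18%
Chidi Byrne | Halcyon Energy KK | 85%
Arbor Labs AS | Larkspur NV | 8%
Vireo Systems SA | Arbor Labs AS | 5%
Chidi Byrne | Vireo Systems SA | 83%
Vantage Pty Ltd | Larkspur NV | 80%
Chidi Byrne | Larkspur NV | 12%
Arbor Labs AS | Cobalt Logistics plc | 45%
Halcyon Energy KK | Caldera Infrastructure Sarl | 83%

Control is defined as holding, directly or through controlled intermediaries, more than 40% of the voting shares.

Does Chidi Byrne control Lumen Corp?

Chidi holds 83% of Vireo, so Chidi controls Vireo.
Chidi holds 85% of Halcyon, so Chidi controls Halcyon.
Halcyon and Chidi and Vireo together hold 62% + 5% + 5% = 72% of Arbor, so Chidi controls Arbor.
Halcyon and Arbor together hold 55% + 45% = 100% of Cobalt, so Chidi controls Cobalt.
Vireo and Cobalt together hold 80% + 20% = 100% of Lumen, so Chidi controls Lumen.

Yes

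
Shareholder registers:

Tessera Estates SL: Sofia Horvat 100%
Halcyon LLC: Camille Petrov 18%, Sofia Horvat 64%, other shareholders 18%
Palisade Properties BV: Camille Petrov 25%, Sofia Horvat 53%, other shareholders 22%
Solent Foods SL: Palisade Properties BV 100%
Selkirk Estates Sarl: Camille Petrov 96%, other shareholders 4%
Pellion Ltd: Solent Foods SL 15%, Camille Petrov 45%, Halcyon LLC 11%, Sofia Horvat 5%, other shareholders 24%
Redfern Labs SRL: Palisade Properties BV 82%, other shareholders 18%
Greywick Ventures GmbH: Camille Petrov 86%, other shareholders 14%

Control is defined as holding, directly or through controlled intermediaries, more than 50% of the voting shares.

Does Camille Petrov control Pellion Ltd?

Camille holds 96% of Selkirk, so Camille controls Selkirk.
Camille holds 86% of Greywick, so Camille controls Greywick.
In Pellion, Camille's side holds only 45%, not > 50%.
So Camille does not control Pellion.

No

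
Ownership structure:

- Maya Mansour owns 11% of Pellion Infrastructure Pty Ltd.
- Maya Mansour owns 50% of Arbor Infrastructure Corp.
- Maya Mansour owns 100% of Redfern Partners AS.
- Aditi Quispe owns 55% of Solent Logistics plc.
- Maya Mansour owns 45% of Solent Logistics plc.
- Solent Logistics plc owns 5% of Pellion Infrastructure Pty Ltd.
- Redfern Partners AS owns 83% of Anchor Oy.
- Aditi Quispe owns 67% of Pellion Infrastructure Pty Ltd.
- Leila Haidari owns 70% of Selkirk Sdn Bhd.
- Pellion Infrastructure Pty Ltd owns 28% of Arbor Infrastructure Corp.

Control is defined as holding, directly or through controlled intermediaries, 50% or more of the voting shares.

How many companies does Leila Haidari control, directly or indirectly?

1

Leila holds 70% of Selkirk, so Leila controls Selkirk.
No other company's threshold is met.
Leila controls 1 company.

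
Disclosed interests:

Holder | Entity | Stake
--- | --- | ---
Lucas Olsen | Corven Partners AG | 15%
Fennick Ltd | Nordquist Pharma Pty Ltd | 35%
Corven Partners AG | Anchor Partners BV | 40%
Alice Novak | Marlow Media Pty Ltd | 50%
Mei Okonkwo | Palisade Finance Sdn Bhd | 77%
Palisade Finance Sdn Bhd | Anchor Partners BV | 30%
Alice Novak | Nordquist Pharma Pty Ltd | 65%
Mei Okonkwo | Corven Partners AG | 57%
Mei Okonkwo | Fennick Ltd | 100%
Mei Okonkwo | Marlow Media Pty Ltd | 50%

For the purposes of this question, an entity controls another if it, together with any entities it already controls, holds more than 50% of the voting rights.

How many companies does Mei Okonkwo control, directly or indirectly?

4

Mei holds 57% of Corven, so Mei controls Corven.
Mei holds 100% of Fennick, so Mei controls Fennick.
Mei holds 77% of Palisade, so Mei controls Palisade.
Corven and Palisade together hold 40% + 30% = 70% of Anchor, so Mei controls Anchor.
No other company's threshold is met.
Mei controls 4 companies.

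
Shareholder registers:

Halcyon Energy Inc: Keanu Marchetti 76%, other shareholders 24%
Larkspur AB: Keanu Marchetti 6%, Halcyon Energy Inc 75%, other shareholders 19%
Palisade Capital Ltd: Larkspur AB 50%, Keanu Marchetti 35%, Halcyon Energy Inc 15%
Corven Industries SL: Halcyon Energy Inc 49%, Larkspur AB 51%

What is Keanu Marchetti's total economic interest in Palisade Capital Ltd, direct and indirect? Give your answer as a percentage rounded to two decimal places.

Keanu reaches Palisade along 4 paths.
Via Larkspur: 6% × 50% = 3%.
Via Halcyon → Larkspur: 76% × 75% × 50% = 28.5%.
Direct stake: 35% = 35%.
Via Halcyon: 76% × 15% = 11.4%.
Total: 3% + 28.5% + 35% + 11.4% = 77.9%.
Rounded: 77.90%.

77.90%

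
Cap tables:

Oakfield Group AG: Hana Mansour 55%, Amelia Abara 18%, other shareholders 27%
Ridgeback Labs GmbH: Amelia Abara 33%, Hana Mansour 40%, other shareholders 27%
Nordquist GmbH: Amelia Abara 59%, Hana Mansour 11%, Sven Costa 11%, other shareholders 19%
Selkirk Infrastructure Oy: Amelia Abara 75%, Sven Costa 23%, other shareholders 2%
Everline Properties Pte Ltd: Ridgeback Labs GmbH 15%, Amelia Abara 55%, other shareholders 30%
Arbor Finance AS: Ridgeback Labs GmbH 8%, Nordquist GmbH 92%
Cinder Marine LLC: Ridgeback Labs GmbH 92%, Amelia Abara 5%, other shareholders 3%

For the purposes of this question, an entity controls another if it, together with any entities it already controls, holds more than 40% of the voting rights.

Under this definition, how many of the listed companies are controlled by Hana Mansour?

1

Hana holds 55% of Oakfield, so Hana controls Oakfield.
No other company's threshold is met.
Hana controls 1 company.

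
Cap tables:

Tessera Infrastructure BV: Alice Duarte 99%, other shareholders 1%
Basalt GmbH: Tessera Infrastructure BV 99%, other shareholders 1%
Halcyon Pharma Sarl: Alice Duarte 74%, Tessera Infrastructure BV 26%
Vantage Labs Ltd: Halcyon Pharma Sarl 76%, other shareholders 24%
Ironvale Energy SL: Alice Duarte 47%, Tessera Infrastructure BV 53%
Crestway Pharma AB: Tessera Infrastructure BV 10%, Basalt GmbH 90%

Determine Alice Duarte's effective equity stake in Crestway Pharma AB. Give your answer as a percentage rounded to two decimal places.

98.11%

Alice reaches Crestway along 2 paths.
Via Tessera: 99% × 10% = 9.9%.
Via Tessera → Basalt: 99% × 99% × 90% = 88.209%.
Total: 9.9% + 88.209% = 98.109%.
Rounded: 98.11%.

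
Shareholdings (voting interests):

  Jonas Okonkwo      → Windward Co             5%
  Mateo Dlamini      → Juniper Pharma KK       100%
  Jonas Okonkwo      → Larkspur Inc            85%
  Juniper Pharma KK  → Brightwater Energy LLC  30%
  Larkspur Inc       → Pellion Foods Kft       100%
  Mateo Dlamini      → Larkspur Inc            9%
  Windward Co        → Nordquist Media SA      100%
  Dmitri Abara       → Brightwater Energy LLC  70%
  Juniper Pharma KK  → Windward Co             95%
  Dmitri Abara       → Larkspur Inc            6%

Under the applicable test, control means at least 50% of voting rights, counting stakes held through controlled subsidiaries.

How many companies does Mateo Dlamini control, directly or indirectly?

3

Mateo holds 100% of Juniper, so Mateo controls Juniper.
Juniper holds 95% of Windward, so Mateo controls Windward.
Windward holds 100% of Nordquist, so Mateo controls Nordquist.
No other company's threshold is met.
Mateo controls 3 companies.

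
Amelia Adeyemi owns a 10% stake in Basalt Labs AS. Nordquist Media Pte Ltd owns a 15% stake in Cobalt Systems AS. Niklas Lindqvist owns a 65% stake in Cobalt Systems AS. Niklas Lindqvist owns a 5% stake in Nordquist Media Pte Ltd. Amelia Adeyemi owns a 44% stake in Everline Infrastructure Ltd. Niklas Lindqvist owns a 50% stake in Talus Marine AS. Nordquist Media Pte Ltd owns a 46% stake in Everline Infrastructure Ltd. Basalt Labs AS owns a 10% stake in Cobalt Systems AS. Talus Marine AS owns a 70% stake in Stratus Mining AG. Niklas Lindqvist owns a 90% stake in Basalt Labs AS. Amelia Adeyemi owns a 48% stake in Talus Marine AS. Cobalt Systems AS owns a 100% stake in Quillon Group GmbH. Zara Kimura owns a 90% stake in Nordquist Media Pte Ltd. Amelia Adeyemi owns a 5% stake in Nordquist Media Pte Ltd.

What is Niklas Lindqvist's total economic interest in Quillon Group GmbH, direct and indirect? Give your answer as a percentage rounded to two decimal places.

Niklas reaches Quillon along 3 paths.
Via Cobalt: 65% × 100% = 65%.
Via Nordquist → Cobalt: 5% × 15% × 100% = 0.75%.
Via Basalt → Cobalt: 90% × 10% × 100% = 9%.
Total: 65% + 0.75% + 9% = 74.75%.

74.75%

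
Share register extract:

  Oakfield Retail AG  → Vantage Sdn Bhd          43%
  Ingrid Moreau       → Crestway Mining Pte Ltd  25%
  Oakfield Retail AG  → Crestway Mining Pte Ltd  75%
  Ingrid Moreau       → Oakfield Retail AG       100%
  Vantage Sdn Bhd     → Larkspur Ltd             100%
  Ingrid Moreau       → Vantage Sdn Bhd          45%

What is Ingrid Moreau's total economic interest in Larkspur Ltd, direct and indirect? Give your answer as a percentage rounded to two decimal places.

Ingrid reaches Larkspur along 2 paths.
Via Oakfield → Vantage: 100% × 43% × 100% = 43%.
Via Vantage: 45% × 100% = 45%.
Total: 43% + 45% = 88%.
Rounded: 88.00%.

88.00%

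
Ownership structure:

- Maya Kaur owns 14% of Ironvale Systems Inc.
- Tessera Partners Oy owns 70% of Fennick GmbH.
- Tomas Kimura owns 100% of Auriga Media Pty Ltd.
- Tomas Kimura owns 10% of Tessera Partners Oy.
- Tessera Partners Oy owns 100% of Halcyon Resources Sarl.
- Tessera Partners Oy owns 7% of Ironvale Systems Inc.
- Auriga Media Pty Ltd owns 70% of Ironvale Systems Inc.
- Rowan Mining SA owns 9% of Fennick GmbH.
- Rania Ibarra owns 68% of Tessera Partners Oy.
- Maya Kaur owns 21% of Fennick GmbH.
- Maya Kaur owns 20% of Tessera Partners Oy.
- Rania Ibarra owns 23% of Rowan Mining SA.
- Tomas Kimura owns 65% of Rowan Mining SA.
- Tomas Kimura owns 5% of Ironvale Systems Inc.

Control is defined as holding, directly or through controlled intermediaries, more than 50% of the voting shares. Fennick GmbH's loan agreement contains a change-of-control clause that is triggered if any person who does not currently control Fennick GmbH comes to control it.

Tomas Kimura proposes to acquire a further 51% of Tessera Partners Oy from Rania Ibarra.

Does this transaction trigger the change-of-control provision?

The purchase adds only to Tomas's holdings (Rania's stake shrinks), so Tomas is the only person who could newly come to control Fennick.
Tomas holds 100% of Auriga, so Tomas controls Auriga.
Tomas holds 65% of Rowan, so Tomas controls Rowan.
Tomas and Auriga together hold 5% + 70% = 75% of Ironvale, so Tomas controls Ironvale.
In Fennick, Tomas's side holds only 9%, not > 50%.
So before the transaction, Tomas does not control Fennick.
After the purchase, Tomas's direct stake in Tessera rises to 10% + 51% = 61%, and Rania's stake falls to 17%.
Tomas holds 61% of Tessera, so Tomas controls Tessera.
Tessera and Rowan together hold 70% + 9% = 79% of Fennick, so Tomas controls Fennick.
Tomas did not control Fennick before and does after, so the clause is triggered.

Yes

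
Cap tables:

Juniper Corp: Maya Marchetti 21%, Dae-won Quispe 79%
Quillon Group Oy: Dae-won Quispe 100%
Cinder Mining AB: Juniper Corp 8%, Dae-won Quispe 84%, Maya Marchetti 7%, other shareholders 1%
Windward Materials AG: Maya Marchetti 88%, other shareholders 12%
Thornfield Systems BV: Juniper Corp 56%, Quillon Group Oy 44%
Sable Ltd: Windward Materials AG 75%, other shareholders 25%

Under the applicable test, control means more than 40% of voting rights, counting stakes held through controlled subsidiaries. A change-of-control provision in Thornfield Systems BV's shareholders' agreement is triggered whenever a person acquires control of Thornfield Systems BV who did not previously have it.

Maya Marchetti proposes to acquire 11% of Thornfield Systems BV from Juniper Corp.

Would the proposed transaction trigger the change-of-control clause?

No

The purchase adds only to Maya's holdings (Juniper's stake shrinks), so Maya is the only person who could newly come to control Thornfield.
Maya holds 88% of Windward, so Maya controls Windward.
Windward holds 75% of Sable, so Maya controls Sable.
Neither Maya nor any entity Maya controls holds any voting interest in Thornfield.
So before the transaction, Maya does not control Thornfield.
After the purchase, Maya holds 11% of Thornfield directly, and Juniper's stake falls to 45%.
After the transaction, Maya's side holds 11% of Thornfield, not > 40%, so Maya still does not control Thornfield.
No new person acquires control, so the clause is not triggered.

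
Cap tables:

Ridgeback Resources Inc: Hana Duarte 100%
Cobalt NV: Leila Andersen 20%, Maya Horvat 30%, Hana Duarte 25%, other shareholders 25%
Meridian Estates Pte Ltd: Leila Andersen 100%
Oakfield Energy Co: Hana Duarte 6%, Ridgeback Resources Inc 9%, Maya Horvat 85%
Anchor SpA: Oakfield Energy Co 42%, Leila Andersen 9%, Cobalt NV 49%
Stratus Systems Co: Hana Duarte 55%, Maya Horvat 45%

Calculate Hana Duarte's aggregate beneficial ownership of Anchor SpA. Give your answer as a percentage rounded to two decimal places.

18.55%

Hana reaches Anchor along 3 paths.
Via Oakfield: 6% × 42% = 2.52%.
Via Ridgeback → Oakfield: 100% × 9% × 42% = 3.78%.
Via Cobalt: 25% × 49% = 12.25%.
Total: 2.52% + 3.78% + 12.25% = 18.55%.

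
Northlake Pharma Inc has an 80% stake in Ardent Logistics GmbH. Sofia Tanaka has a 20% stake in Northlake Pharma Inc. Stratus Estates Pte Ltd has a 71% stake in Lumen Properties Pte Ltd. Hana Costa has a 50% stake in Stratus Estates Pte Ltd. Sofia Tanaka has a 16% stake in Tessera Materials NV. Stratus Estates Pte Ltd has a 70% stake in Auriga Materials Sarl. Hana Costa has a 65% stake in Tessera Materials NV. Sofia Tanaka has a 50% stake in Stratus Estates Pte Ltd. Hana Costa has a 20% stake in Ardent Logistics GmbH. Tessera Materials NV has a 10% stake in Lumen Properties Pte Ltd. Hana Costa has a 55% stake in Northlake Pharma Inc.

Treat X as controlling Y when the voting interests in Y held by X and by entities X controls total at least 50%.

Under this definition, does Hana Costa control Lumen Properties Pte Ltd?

Yes

Hana holds 50% of Stratus, so Hana controls Stratus.
Hana holds 65% of Tessera, so Hana controls Tessera.
Tessera and Stratus together hold 10% + 71% = 81% of Lumen, so Hana controls Lumen.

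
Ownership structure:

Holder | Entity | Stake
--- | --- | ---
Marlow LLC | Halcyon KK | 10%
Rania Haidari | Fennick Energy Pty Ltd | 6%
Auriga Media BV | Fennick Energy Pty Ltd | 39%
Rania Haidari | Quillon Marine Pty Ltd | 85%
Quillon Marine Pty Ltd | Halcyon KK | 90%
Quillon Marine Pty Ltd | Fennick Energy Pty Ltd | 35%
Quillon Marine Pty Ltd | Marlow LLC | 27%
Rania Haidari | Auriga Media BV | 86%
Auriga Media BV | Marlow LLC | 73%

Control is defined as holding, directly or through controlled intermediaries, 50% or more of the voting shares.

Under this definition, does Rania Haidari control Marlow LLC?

Rania holds 85% of Quillon, so Rania controls Quillon.
Rania holds 86% of Auriga, so Rania controls Auriga.
Auriga and Quillon together hold 73% + 27% = 100% of Marlow, so Rania controls Marlow.

Yes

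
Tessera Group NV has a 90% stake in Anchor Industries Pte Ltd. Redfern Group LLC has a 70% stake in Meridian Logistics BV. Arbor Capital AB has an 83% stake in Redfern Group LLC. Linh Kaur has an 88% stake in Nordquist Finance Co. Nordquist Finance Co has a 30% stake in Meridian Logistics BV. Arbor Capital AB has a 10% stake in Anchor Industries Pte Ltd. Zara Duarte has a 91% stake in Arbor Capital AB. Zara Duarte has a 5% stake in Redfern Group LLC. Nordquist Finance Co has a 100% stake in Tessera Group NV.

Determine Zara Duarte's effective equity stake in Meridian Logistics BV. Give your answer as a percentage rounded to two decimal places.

56.37%

Zara reaches Meridian along 2 paths.
Via Arbor → Redfern: 91% × 83% × 70% = 52.871%.
Via Redfern: 5% × 70% = 3.5%.
Total: 52.871% + 3.5% = 56.371%.
Rounded: 56.37%.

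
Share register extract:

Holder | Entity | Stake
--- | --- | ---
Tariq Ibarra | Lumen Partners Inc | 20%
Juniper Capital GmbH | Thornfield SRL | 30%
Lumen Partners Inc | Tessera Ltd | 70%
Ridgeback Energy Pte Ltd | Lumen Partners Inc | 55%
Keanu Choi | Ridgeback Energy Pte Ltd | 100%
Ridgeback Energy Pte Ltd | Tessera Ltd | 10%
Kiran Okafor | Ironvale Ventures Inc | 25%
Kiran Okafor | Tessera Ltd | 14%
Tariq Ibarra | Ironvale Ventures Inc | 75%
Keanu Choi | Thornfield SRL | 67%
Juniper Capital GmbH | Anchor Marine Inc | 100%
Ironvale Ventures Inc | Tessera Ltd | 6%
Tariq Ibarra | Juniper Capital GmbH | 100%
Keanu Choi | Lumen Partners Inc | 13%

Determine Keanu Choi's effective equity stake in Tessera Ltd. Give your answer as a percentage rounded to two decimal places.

57.60%

Keanu reaches Tessera along 3 paths.
Via Ridgeback: 100% × 10% = 10%.
Via Lumen: 13% × 70% = 9.1%.
Via Ridgeback → Lumen: 100% × 55% × 70% = 38.5%.
Total: 10% + 9.1% + 38.5% = 57.6%.
Rounded: 57.60%.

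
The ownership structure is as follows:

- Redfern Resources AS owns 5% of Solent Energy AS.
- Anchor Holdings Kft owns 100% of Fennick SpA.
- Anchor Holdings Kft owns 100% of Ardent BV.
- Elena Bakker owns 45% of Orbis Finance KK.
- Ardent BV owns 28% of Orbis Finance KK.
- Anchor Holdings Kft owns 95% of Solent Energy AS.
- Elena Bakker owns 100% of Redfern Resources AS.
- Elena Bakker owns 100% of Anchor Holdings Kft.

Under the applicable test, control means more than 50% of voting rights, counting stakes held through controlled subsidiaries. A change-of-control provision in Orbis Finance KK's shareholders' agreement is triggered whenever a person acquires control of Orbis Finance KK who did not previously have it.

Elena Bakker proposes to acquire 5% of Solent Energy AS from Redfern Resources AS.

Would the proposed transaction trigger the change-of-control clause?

The purchase adds only to Elena's holdings (Redfern's stake shrinks), so Elena is the only person who could newly come to control Orbis.
Elena holds 100% of Anchor, so Elena controls Anchor.
Anchor holds 100% of Ardent, so Elena controls Ardent.
Ardent and Elena together hold 28% + 45% = 73% of Orbis, so Elena controls Orbis.
So Elena already controls Orbis before the transaction.
After the purchase, Elena holds 5% of Solent directly, and Redfern's stake falls to 0%.
Elena controlled Orbis already, so this is not a new person acquiring control; every other person's position is unchanged or reduced.
No new person acquires control, so the clause is not triggered.

No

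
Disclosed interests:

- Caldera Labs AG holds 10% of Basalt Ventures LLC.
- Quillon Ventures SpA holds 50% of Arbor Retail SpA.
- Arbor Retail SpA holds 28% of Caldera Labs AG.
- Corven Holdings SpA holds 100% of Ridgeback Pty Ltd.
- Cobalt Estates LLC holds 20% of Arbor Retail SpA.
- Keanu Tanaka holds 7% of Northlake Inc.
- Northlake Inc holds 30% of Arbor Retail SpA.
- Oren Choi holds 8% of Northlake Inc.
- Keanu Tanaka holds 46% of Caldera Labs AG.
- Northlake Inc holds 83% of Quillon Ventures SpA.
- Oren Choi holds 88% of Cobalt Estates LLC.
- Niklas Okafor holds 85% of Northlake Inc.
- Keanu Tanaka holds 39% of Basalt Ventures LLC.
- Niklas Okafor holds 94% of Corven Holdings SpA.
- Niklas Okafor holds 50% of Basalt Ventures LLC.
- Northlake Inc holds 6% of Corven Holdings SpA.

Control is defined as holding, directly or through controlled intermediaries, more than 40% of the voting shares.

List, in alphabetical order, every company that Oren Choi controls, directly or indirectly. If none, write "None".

Cobalt Estates LLC

Oren holds 88% of Cobalt, so Oren controls Cobalt.
No other company's threshold is met.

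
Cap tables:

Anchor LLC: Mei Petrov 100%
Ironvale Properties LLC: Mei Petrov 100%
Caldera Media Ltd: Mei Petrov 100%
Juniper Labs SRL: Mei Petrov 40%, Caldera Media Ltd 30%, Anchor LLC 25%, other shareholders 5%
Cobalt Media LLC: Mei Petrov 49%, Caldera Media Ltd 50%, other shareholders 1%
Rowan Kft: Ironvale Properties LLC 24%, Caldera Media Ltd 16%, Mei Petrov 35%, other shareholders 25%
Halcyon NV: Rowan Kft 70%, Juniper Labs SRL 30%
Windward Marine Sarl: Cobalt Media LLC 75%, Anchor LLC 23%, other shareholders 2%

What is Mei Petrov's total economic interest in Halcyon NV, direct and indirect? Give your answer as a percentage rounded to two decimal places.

81.00%

Mei reaches Halcyon along 6 paths.
Via Ironvale → Rowan: 100% × 24% × 70% = 16.8%.
Via Caldera → Rowan: 100% × 16% × 70% = 11.2%.
Via Rowan: 35% × 70% = 24.5%.
Via Juniper: 40% × 30% = 12%.
Via Caldera → Juniper: 100% × 30% × 30% = 9%.
Via Anchor → Juniper: 100% × 25% × 30% = 7.5%.
Total: 16.8% + 11.2% + 24.5% + 12% + 9% + 7.5% = 81%.
Rounded: 81.00%.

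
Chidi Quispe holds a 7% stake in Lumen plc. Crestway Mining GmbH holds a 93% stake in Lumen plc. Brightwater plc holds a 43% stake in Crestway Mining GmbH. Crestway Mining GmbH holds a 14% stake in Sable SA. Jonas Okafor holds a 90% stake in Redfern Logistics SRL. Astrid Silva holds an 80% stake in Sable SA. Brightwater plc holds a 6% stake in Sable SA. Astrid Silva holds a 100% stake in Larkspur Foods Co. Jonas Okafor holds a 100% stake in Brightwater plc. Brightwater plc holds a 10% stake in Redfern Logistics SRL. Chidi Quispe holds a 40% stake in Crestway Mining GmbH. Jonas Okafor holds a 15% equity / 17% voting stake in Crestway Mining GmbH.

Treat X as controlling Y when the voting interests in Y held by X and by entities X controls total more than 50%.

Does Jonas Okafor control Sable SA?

Jonas holds 100% of Brightwater, so Jonas controls Brightwater.
Brightwater and Jonas together hold 43% + 17% = 60% of Crestway, so Jonas controls Crestway.
Crestway holds 93% of Lumen, so Jonas controls Lumen.
Brightwater and Jonas together hold 10% + 90% = 100% of Redfern, so Jonas controls Redfern.
In Sable, Jonas's side holds only 6% + 14% = 20%, not > 50%.
So Jonas does not control Sable.

No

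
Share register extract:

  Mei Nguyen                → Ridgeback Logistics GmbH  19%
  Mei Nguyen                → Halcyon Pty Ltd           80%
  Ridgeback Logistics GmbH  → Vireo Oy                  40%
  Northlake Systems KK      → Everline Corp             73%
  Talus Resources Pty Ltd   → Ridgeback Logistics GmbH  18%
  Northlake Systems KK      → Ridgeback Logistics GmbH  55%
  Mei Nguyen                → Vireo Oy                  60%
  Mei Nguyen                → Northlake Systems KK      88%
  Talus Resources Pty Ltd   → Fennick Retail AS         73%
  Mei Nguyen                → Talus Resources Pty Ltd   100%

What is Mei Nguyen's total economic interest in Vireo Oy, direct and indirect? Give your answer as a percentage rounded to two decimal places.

94.16%

Mei reaches Vireo along 4 paths.
Direct stake: 60% = 60%.
Via Ridgeback: 19% × 40% = 7.6%.
Via Northlake → Ridgeback: 88% × 55% × 40% = 19.36%.
Via Talus → Ridgeback: 100% × 18% × 40% = 7.2%.
Total: 60% + 7.6% + 19.36% + 7.2% = 94.16%.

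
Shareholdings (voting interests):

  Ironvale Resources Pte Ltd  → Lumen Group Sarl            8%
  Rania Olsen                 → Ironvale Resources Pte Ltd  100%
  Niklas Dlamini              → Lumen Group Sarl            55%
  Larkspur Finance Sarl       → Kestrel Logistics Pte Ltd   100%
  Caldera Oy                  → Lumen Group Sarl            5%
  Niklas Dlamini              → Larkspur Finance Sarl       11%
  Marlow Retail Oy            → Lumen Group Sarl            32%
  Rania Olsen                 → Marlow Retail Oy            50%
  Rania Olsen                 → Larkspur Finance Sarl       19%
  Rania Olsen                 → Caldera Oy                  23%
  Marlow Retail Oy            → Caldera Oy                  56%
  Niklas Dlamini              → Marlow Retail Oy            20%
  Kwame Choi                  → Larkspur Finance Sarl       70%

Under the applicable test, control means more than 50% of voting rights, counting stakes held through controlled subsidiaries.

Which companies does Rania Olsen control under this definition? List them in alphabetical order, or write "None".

Ironvale Resources Pte Ltd

Rania holds 100% of Ironvale, so Rania controls Ironvale.
No other company's threshold is met.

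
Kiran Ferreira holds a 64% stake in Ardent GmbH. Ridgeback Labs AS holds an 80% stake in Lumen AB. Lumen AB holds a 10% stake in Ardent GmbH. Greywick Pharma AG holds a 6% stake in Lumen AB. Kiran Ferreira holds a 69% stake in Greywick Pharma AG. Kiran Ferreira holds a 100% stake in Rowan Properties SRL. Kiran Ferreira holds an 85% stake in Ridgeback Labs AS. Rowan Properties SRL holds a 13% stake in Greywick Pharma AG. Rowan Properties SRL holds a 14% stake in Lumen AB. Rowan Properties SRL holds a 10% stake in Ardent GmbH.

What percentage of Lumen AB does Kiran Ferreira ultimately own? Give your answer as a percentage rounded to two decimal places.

86.92%

Kiran reaches Lumen along 4 paths.
Via Ridgeback: 85% × 80% = 68%.
Via Greywick: 69% × 6% = 4.14%.
Via Rowan → Greywick: 100% × 13% × 6% = 0.78%.
Via Rowan: 100% × 14% = 14%.
Total: 68% + 4.14% + 0.78% + 14% = 86.92%.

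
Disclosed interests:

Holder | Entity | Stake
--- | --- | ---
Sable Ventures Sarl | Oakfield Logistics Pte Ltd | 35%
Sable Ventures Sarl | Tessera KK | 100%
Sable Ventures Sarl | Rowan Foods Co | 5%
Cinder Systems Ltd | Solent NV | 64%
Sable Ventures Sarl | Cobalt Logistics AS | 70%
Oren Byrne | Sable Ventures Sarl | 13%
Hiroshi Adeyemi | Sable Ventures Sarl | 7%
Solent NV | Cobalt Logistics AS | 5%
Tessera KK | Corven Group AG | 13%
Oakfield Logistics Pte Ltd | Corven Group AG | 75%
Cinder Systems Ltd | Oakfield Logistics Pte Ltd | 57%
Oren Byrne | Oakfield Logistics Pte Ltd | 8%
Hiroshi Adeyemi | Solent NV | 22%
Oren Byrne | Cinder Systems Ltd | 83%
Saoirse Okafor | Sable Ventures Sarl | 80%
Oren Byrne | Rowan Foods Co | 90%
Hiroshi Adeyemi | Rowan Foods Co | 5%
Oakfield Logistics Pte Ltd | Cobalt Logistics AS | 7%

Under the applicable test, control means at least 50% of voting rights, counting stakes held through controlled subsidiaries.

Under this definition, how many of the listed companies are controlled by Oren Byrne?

5

Oren holds 83% of Cinder, so Oren controls Cinder.
Cinder and Oren together hold 57% + 8% = 65% of Oakfield, so Oren controls Oakfield.
Cinder holds 64% of Solent, so Oren controls Solent.
Oren holds 90% of Rowan, so Oren controls Rowan.
Oakfield holds 75% of Corven, so Oren controls Corven.
No other company's threshold is met.
Oren controls 5 companies.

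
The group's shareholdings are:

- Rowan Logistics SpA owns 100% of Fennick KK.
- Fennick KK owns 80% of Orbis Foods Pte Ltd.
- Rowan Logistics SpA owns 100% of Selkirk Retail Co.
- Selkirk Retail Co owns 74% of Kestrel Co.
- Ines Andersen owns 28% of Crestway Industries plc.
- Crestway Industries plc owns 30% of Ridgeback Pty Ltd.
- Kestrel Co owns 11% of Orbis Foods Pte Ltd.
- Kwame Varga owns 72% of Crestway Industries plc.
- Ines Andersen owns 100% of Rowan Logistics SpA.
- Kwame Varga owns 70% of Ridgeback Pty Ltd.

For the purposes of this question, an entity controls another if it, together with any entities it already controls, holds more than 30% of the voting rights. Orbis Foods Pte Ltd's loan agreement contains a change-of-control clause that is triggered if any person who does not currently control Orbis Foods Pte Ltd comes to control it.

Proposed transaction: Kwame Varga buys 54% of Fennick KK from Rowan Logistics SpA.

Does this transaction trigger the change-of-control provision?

The purchase adds only to Kwame's holdings (Rowan's stake shrinks), so Kwame is the only person who could newly come to control Orbis.
Kwame holds 72% of Crestway, so Kwame controls Crestway.
Crestway and Kwame together hold 30% + 70% = 100% of Ridgeback, so Kwame controls Ridgeback.
Neither Kwame nor any entity Kwame controls holds any voting interest in Orbis.
So before the transaction, Kwame does not control Orbis.
After the purchase, Kwame holds 54% of Fennick directly, and Rowan's stake falls to 46%.
Kwame holds 54% of Fennick, so Kwame controls Fennick.
Fennick holds 80% of Orbis, so Kwame controls Orbis.
Kwame did not control Orbis before and does after, so the clause is triggered.

Yes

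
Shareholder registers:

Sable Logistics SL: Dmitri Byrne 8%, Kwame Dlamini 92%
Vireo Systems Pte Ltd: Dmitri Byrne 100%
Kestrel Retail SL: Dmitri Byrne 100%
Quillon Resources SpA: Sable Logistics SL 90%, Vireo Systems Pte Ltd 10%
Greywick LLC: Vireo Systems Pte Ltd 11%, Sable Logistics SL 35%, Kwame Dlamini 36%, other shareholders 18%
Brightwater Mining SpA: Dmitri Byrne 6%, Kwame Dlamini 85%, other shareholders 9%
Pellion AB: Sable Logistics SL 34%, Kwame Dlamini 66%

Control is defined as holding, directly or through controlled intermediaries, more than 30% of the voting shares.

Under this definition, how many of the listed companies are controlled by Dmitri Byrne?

Dmitri holds 100% of Vireo, so Dmitri controls Vireo.
Dmitri holds 100% of Kestrel, so Dmitri controls Kestrel.
No other company's threshold is met.
Dmitri controls 2 companies.

2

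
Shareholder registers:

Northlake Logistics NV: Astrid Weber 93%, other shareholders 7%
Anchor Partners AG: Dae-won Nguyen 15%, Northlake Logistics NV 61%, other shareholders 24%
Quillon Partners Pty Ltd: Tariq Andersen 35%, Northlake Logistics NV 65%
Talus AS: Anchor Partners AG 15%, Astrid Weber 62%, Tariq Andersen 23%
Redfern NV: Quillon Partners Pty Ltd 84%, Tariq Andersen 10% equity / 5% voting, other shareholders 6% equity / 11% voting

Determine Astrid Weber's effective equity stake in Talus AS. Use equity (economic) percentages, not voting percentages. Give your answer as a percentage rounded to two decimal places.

70.51%

Astrid reaches Talus along 2 paths.
Via Northlake → Anchor: 93% × 61% × 15% = 8.5095%.
Direct stake: 62% = 62%.
Total: 8.5095% + 62% = 70.5095%.
Rounded: 70.51%.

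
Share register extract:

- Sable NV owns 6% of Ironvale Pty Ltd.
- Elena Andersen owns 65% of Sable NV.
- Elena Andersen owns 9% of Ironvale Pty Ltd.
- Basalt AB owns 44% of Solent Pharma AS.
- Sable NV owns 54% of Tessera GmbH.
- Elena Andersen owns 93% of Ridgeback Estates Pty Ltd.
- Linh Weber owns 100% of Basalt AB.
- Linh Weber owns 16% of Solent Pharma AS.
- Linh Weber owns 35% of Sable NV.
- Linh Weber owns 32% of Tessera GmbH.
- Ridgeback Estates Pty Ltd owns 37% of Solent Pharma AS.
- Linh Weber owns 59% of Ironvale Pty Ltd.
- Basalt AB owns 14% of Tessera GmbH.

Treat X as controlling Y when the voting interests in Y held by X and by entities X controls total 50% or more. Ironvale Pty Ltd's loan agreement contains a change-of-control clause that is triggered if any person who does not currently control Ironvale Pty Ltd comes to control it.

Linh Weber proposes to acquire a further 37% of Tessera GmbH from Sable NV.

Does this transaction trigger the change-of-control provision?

No

The purchase adds only to Linh's holdings (Sable's stake shrinks), so Linh is the only person who could newly come to control Ironvale.
Linh holds 59% of Ironvale, so Linh controls Ironvale.
So Linh already controls Ironvale before the transaction.
After the purchase, Linh's direct stake in Tessera rises to 32% + 37% = 69%, and Sable's stake falls to 17%.
Linh controlled Ironvale already, so this is not a new person acquiring control; every other person's position is unchanged or reduced.
No new person acquires control, so the clause is not triggered.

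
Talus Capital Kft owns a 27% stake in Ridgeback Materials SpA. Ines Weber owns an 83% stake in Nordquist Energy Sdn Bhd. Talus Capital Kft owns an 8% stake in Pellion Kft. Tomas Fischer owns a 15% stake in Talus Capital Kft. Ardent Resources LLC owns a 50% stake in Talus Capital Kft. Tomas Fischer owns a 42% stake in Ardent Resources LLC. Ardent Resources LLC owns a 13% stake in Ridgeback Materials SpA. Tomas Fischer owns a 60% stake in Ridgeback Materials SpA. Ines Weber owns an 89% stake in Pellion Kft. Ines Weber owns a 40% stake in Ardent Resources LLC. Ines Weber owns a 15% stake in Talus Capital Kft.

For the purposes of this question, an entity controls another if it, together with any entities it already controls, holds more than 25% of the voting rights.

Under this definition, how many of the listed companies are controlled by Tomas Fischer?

Tomas holds 42% of Ardent, so Tomas controls Ardent.
Ardent and Tomas together hold 50% + 15% = 65% of Talus, so Tomas controls Talus.
Talus and Tomas and Ardent together hold 27% + 60% + 13% = 100% of Ridgeback, so Tomas controls Ridgeback.
No other company's threshold is met.
Tomas controls 3 companies.

3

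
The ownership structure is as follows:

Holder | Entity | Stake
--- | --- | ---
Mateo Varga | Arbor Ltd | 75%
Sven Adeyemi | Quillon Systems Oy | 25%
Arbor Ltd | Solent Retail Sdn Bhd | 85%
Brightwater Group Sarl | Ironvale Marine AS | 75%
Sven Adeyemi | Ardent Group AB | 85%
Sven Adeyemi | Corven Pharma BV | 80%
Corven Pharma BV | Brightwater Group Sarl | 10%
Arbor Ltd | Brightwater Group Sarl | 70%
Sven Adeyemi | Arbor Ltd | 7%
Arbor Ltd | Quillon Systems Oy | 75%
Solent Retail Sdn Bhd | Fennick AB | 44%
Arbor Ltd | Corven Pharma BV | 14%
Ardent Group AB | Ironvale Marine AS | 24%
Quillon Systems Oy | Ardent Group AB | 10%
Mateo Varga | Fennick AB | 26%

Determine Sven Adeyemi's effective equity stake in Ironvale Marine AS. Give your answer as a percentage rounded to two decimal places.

Sven reaches Ironvale along 6 paths.
Via Corven → Brightwater: 80% × 10% × 75% = 6%.
Via Arbor → Corven → Brightwater: 7% × 14% × 10% × 75% = 0.0735%.
Via Arbor → Brightwater: 7% × 70% × 75% = 3.675%.
Via Quillon → Ardent: 25% × 10% × 24% = 0.6%.
Via Arbor → Quillon → Ardent: 7% × 75% × 10% × 24% = 0.126%.
Via Ardent: 85% × 24% = 20.4%.
Total: 6% + 0.0735% + 3.675% + 0.6% + 0.126% + 20.4% = 30.8745%.
Rounded: 30.87%.

30.87%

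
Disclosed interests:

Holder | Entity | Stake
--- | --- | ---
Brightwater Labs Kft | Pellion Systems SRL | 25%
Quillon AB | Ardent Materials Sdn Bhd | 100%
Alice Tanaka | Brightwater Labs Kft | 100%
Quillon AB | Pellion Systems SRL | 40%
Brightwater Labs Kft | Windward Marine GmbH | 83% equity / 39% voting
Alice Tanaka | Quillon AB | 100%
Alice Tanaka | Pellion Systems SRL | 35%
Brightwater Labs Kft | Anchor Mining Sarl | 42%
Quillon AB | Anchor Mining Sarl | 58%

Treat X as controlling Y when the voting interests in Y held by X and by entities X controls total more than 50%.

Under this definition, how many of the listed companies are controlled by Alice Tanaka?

Alice holds 100% of Brightwater, so Alice controls Brightwater.
Alice holds 100% of Quillon, so Alice controls Quillon.
Brightwater and Quillon together hold 42% + 58% = 100% of Anchor, so Alice controls Anchor.
Alice and Brightwater and Quillon together hold 35% + 25% + 40% = 100% of Pellion, so Alice controls Pellion.
Quillon holds 100% of Ardent, so Alice controls Ardent.
No other company's threshold is met.
Alice controls 5 companies.

5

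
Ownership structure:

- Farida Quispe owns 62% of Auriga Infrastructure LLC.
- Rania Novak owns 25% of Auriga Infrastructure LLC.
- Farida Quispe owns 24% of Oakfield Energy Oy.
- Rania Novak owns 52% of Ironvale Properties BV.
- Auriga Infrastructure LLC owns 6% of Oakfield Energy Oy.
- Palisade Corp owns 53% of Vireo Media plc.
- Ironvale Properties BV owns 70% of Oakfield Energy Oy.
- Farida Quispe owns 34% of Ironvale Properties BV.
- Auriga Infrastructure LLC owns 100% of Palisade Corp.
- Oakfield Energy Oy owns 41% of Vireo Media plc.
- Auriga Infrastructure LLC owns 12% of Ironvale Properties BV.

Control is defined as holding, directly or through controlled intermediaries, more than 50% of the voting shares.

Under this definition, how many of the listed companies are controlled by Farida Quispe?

Farida holds 62% of Auriga, so Farida controls Auriga.
Auriga holds 100% of Palisade, so Farida controls Palisade.
Palisade holds 53% of Vireo, so Farida controls Vireo.
No other company's threshold is met.
Farida controls 3 companies.

3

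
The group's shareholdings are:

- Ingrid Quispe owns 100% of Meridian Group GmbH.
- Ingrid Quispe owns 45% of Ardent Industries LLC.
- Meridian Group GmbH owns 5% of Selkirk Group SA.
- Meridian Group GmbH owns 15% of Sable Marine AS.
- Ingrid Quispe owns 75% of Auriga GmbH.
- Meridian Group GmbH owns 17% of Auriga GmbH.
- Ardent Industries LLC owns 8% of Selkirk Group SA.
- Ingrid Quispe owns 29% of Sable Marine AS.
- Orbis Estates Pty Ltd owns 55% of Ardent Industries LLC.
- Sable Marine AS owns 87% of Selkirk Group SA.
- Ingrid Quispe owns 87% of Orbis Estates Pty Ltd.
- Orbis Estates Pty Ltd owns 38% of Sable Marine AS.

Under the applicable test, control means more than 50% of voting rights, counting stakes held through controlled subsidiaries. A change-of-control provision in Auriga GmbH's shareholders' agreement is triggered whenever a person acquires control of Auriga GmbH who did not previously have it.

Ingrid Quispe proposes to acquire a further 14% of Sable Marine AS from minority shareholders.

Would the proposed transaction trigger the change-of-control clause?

No

The purchase changes only Ingrid's holdings, so Ingrid is the only person who could newly come to control Auriga.
Ingrid holds 100% of Meridian, so Ingrid controls Meridian.
Meridian and Ingrid together hold 17% + 75% = 92% of Auriga, so Ingrid controls Auriga.
So Ingrid already controls Auriga before the transaction.
After the purchase, Ingrid's direct stake in Sable rises to 29% + 14% = 43%.
Ingrid controlled Auriga already, so this is not a new person acquiring control; every other person's position is unchanged or reduced.
No new person acquires control, so the clause is not triggered.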